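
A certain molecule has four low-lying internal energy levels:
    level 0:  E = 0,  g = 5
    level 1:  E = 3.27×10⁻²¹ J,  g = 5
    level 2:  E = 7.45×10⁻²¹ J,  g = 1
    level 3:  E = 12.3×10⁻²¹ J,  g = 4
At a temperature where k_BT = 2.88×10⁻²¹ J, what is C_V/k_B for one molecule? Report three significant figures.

Eᵢ/kT = 0, 1.1354, 2.5868, 4.2708.
Z = Σ gᵢe^(−Eᵢ/kT) = 5·e^(−0) + 5·e^(−1.1354) + 1·e^(−2.5868) + 4·e^(−4.2708) = 5.0000 + 1.6065 + 0.075260 + 0.055882 = 6.7376.
⟨E⟩ = 0.96493, ⟨E²⟩ = 4.4244.
C_V/k_B = (⟨E²⟩ − ⟨E⟩²)/(kT)² = (4.4244 − 0.93109)/8.2944 = 0.421.

0.421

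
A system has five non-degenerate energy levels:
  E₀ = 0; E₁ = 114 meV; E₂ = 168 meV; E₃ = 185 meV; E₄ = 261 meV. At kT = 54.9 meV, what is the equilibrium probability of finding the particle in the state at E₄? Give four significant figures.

0.007090

Eᵢ/kT = 0, 2.07650, 3.06011, 3.36976, 4.75410.
Z = Σ e^(−Eᵢ/kT) = e^(−0) + e^(−2.07650) + e^(−3.06011) + e^(−3.36976) + e^(−4.75410) = 1.00000 + 0.125368 + 0.0468825 + 0.0343979 + 0.00861630 = 1.21526.
P₄ = e^(−E₄/kT) / Z = 0.00861630/1.21526 = 0.007090.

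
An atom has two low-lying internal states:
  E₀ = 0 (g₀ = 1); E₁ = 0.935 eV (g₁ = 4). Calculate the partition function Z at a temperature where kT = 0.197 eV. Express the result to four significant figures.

Eᵢ/kT = 0, 4.74619.
Z = Σ gᵢe^(−Eᵢ/kT) = 1·e^(−0) + 4·e^(−4.74619) = 1.00000 + 0.0347389 = 1.03474.

Z = 1.035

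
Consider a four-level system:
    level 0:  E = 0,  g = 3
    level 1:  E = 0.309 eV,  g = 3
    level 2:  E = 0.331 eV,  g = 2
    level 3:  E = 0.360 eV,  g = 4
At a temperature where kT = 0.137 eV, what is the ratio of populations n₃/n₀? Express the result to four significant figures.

n₃/n₀ = (g₃/g₀) exp[−(E₃−E₀)/kT] = (4/3) × exp(−(0.360 eV)/(0.137 eV)) = (4/3) × exp(-2.62774) = 0.09632.

0.09632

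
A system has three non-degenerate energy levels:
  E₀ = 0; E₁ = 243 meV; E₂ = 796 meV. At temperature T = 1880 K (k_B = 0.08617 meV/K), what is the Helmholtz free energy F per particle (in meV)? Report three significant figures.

-33.6 meV

k_BT = 0.08617 × 1880 K = 162.00 meV.
Eᵢ/kT = 0, 1.5000, 4.9136.
Z = Σ e^(−Eᵢ/kT) = e^(−0) + e^(−1.5000) + e^(−4.9136) = 1.0000 + 0.22313 + 0.0073460 = 1.2305.
F = −kT ln Z = −162.00 × ln(1.2305) = −162.00 × 0.20742 = -33.6 meV.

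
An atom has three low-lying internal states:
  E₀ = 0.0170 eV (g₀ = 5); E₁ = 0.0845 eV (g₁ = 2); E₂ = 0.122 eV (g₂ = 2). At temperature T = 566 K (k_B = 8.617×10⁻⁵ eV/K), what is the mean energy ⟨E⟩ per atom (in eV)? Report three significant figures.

k_BT = 8.617×10⁻⁵ × 566 K = 0.048772 eV.
Eᵢ/kT = 0.34856, 1.7326, 2.5014.
Z = Σ gᵢe^(−Eᵢ/kT) = 5·e^(−0.34856) + 2·e^(−1.7326) + 2·e^(−2.5014) = 3.5285 + 0.35365 + 0.16394 = 4.0461.
⟨E⟩ = Σ Eᵢ gᵢe^(−Eᵢ/kT) / Z = (0.0170·3.5285 + 0.0845·0.35365 + 0.122·0.16394) / 4.0461 = 0.0272 eV.

0.0272 eV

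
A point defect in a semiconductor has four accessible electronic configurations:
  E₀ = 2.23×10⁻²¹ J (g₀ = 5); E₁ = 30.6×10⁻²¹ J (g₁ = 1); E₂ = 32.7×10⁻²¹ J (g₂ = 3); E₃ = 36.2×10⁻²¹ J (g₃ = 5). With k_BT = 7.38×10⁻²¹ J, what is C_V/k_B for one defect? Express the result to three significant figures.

0.420

Eᵢ/kT = 0.30217, 4.1463, 4.4309, 4.9051.
Z = Σ gᵢe^(−Eᵢ/kT) = 5·e^(−0.30217) + 1·e^(−4.1463) + 3·e^(−4.4309) + 5·e^(−4.9051) = 3.6961 + 0.015823 + 0.035711 + 0.037044 = 3.7847.
⟨E⟩ = 2.9686, ⟨E²⟩ = 31.687.
C_V/k_B = (⟨E²⟩ − ⟨E⟩²)/(kT)² = (31.687 − 8.8126)/54.464 = 0.420.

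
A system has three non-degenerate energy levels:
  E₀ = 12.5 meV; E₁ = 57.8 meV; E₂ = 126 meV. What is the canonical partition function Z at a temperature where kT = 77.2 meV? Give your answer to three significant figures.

Z = 1.52

Eᵢ/kT = 0.16192, 0.74870, 1.6321.
Z = Σ e^(−Eᵢ/kT) = e^(−0.16192) + e^(−0.74870) + e^(−1.6321) = 0.85051 + 0.47298 + 0.19552 = 1.5190.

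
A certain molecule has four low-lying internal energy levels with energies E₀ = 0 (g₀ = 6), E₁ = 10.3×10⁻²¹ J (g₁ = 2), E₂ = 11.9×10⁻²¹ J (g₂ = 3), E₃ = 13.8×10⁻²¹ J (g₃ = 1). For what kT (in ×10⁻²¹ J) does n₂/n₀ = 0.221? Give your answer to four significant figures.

14.58 ×10⁻²¹ J

n₂/n₀ = (g₂/g₀) exp[−(E₂−E₀)/kT] = 0.221.
⇒ (E₂−E₀)/kT = ln((3/6)/0.221) = ln(2.26244) = 0.816444.
kT = 11.9 ×10⁻²¹ J / 0.816444 = 14.58 ×10⁻²¹ J.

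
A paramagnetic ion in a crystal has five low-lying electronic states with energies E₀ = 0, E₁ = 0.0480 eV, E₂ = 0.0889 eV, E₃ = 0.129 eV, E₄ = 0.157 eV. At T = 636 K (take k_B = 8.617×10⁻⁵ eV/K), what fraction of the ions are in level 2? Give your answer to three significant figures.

k_BT = 8.617×10⁻⁵ × 636 K = 0.054804 eV.
Eᵢ/kT = 0, 0.87585, 1.6221, 2.3538, 2.8648.
Z = Σ e^(−Eᵢ/kT) = e^(−0) + e^(−0.87585) + e^(−1.6221) + e^(−2.3538) + e^(−2.8648) = 1.0000 + 0.41651 + 0.19748 + 0.095007 + 0.056995 = 1.7660.
P₂ = e^(−E₂/kT) / Z = 0.19748/1.7660 = 0.112.

0.112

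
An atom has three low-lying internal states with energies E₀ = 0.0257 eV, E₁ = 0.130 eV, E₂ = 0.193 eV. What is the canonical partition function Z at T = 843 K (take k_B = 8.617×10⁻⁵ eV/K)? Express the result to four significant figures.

Z = 0.9392

k_BT = 8.617×10⁻⁵ × 843 K = 0.0726413 eV.
Eᵢ/kT = 0.353793, 1.78962, 2.65689.
Z = Σ e^(−Eᵢ/kT) = e^(−0.353793) + e^(−1.78962) + e^(−2.65689) = 0.702020 + 0.167024 + 0.0701661 = 0.939210.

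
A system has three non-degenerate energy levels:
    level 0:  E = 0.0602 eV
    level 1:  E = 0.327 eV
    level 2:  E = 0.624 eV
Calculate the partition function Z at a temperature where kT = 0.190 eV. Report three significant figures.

Eᵢ/kT = 0.31684, 1.7211, 3.2842.
Z = Σ e^(−Eᵢ/kT) = e^(−0.31684) + e^(−1.7211) + e^(−3.2842) = 0.72845 + 0.17887 + 0.037471 = 0.94479.

Z = 0.945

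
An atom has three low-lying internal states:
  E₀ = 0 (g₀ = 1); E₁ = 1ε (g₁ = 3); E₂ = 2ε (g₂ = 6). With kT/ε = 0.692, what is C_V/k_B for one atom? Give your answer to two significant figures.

Eᵢ/kT = 0, 1.445, 2.890.
Z = Σ gᵢe^(−Eᵢ/kT) = 1·e^(−0) + 3·e^(−1.445) + 6·e^(−2.890) = 1.000 + 0.7072 + 0.3335 = 2.041.
⟨E⟩ = 0.6733 ε, ⟨E²⟩ = 1.000 ε².
C_V/k_B = (⟨E²⟩ − ⟨E⟩²)/(kT)² = (1.000 − 0.4533)/0.4789 = 1.1.

1.1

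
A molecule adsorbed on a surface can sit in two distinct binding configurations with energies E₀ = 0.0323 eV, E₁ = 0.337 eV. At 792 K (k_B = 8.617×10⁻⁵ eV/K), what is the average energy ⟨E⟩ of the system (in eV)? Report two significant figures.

0.036 eV

k_BT = 8.617×10⁻⁵ × 792 K = 0.06825 eV.
Eᵢ/kT = 0.4733, 4.938.
Z = Σ e^(−Eᵢ/kT) = e^(−0.4733) + e^(−4.938) = 0.6229 + 0.007169 = 0.6301.
⟨E⟩ = Σ Eᵢ e^(−Eᵢ/kT) / Z = (0.0323·0.6229 + 0.337·0.007169) / 0.6301 = 0.036 eV.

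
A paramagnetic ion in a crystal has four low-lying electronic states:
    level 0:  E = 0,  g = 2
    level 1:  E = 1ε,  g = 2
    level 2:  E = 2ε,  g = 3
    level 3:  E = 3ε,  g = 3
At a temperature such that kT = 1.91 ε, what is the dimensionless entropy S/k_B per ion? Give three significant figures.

2.14

Eᵢ/kT = 0, 0.52356, 1.0471, 1.5707.
Z = Σ gᵢe^(−Eᵢ/kT) = 2·e^(−0) + 2·e^(−0.52356) + 3·e^(−1.0471) + 3·e^(−1.5707) = 2.0000 + 1.1848 + 1.0529 + 0.62370 = 4.8614.
⟨E⟩ = Σ EᵢPᵢ = 1.0618 ε.
S/k_B = ln Z + ⟨E⟩/kT = ln(4.8614) + 1.0618/1.91 = 1.5813 + 0.55592 = 2.14.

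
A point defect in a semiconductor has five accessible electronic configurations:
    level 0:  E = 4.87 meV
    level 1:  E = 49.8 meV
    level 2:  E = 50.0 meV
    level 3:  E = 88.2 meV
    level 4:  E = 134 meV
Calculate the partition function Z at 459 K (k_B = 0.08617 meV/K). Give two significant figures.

k_BT = 0.08617 × 459 K = 39.55 meV.
Eᵢ/kT = 0.1231, 1.259, 1.264, 2.230, 3.388.
Z = Σ e^(−Eᵢ/kT) = e^(−0.1231) + e^(−1.259) + e^(−1.264) + e^(−2.230) + e^(−3.388) = 0.8842 + 0.2839 + 0.2825 + 0.1075 + 0.03378 = 1.592.

Z = 1.6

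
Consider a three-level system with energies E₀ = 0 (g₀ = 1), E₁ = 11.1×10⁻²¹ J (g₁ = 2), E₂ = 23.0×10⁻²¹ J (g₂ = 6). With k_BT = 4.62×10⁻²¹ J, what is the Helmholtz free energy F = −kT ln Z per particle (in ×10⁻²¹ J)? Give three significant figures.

Eᵢ/kT = 0, 2.4026, 4.9784.
Z = Σ gᵢe^(−Eᵢ/kT) = 1·e^(−0) + 2·e^(−2.4026) + 6·e^(−4.9784) = 1.0000 + 0.18096 + 0.041310 = 1.2223.
F = −kT ln Z = −4.62 × ln(1.2223) = −4.62 × 0.20073 = -0.927 ×10⁻²¹ J.

-0.927 ×10⁻²¹ J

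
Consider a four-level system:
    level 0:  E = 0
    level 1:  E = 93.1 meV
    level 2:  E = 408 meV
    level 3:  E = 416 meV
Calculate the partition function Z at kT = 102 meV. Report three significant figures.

Eᵢ/kT = 0, 0.91275, 4.0000, 4.0784.
Z = Σ e^(−Eᵢ/kT) = e^(−0) + e^(−0.91275) + e^(−4.0000) + e^(−4.0784) = 1.0000 + 0.40142 + 0.018316 + 0.016935 = 1.4367.

Z = 1.44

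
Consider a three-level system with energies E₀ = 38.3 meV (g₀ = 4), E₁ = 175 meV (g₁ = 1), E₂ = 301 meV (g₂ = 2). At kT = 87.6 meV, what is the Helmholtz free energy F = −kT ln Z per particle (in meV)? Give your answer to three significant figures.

-89.7 meV

Eᵢ/kT = 0.43721, 1.9977, 3.4361.
Z = Σ gᵢe^(−Eᵢ/kT) = 4·e^(−0.43721) + 1·e^(−1.9977) + 2·e^(−3.4361) = 2.5833 + 0.13565 + 0.064380 = 2.7833.
F = −kT ln Z = −87.6 × ln(2.7833) = −87.6 × 1.0236 = -89.7 meV.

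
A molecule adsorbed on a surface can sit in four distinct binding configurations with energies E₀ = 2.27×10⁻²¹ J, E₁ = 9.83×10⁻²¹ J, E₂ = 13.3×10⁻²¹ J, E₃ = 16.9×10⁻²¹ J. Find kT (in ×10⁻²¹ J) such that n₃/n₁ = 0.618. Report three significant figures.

14.7 ×10⁻²¹ J

n₃/n₁ = exp[−(E₃−E₁)/kT] = 0.618.
⇒ (E₃−E₁)/kT = ln(1/0.618) = ln(1.6181) = 0.48125.
kT = 7.07 ×10⁻²¹ J / 0.48125 = 14.7 ×10⁻²¹ J.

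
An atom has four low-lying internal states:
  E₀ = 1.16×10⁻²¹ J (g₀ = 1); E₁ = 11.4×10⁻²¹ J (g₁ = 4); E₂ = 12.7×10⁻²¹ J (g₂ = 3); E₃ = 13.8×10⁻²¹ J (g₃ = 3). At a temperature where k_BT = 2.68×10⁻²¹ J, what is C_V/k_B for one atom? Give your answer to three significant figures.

1.97

Eᵢ/kT = 0.43284, 4.2537, 4.7388, 5.1493.
Z = Σ gᵢe^(−Eᵢ/kT) = 1·e^(−0.43284) + 4·e^(−4.2537) + 3·e^(−4.7388) + 3·e^(−5.1493) = 0.64866 + 0.056846 + 0.026247 + 0.017410 = 0.74916.
⟨E⟩ = 2.6351, ⟨E²⟩ = 21.103.
C_V/k_B = (⟨E²⟩ − ⟨E⟩²)/(kT)² = (21.103 − 6.9438)/7.1824 = 1.97.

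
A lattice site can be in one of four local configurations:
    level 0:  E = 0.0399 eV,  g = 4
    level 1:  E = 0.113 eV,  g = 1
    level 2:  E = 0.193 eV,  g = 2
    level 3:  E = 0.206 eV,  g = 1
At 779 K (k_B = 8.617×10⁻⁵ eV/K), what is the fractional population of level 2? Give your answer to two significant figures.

k_BT = 8.617×10⁻⁵ × 779 K = 0.06713 eV.
Eᵢ/kT = 0.5944, 1.683, 2.875, 3.069.
Z = Σ gᵢe^(−Eᵢ/kT) = 4·e^(−0.5944) + 1·e^(−1.683) + 2·e^(−2.875) + 1·e^(−3.069) = 2.208 + 0.1858 + 0.1128 + 0.04647 = 2.553.
P₂ = g₂ e^(−E₂/kT) / Z = 0.1128/2.553 = 0.044.

0.044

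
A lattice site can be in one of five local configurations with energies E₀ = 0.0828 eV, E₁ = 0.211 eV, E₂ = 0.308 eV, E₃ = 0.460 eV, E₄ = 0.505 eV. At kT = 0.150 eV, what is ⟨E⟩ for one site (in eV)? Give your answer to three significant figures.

0.173 eV

Eᵢ/kT = 0.55200, 1.4067, 2.0533, 3.0667, 3.3667.
Z = Σ e^(−Eᵢ/kT) = e^(−0.55200) + e^(−1.4067) + e^(−2.0533) + e^(−3.0667) + e^(−3.3667) = 0.57580 + 0.24495 + 0.12831 + 0.046575 + 0.034503 = 1.0301.
⟨E⟩ = Σ Eᵢ e^(−Eᵢ/kT) / Z = (0.0828·0.57580 + 0.211·0.24495 + 0.308·0.12831 + 0.460·0.046575 + 0.505·0.034503) / 1.0301 = 0.173 eV.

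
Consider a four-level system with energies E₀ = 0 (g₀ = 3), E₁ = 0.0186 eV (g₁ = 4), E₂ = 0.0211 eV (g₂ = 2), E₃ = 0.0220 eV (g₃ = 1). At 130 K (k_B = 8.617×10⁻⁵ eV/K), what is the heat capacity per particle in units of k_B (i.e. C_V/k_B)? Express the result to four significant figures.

0.6318

k_BT = 8.617×10⁻⁵ × 130 K = 0.0112021 eV.
Eᵢ/kT = 0, 1.66040, 1.88358, 1.96392.
Z = Σ gᵢe^(−Eᵢ/kT) = 3·e^(−0) + 4·e^(−1.66040) + 2·e^(−1.88358) + 1·e^(−1.96392) = 3.00000 + 0.760252 + 0.304090 + 0.140307 = 4.20465.
⟨E⟩ = 0.00562324 eV, ⟨E²⟩ = 0.000110903 eV².
C_V/k_B = (⟨E²⟩ − ⟨E⟩²)/(kT)² = (0.000110903 − 0.0000316208)/0.000125487 = 0.6318.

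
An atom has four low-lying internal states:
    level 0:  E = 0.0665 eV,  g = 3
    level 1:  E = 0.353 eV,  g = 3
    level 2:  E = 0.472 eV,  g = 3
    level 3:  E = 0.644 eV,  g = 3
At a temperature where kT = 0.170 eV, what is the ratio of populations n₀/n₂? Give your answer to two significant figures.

11

n₀/n₂ = (g₀/g₂) exp[−(E₀−E₂)/kT] = (3/3) × exp(−(-0.4055 eV)/(0.170 eV)) = (3/3) × exp(2.385) = 11.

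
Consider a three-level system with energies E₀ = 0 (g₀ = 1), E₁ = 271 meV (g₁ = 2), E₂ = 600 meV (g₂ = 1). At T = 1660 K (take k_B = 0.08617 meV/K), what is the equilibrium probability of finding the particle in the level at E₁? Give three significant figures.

k_BT = 0.08617 × 1660 K = 143.04 meV.
Eᵢ/kT = 0, 1.8946, 4.1946.
Z = Σ gᵢe^(−Eᵢ/kT) = 1·e^(−0) + 2·e^(−1.8946) + 1·e^(−4.1946) = 1.0000 + 0.30076 + 0.015077 = 1.3158.
P₁ = g₁ e^(−E₁/kT) / Z = 0.30076/1.3158 = 0.229.

0.229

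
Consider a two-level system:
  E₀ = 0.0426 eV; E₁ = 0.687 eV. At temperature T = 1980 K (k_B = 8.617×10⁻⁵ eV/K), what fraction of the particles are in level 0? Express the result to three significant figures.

0.978

k_BT = 8.617×10⁻⁵ × 1980 K = 0.17062 eV.
Eᵢ/kT = 0.24968, 4.0265.
Z = Σ e^(−Eᵢ/kT) = e^(−0.24968) + e^(−4.0265) = 0.77905 + 0.017837 = 0.79689.
P₀ = e^(−E₀/kT) / Z = 0.77905/0.79689 = 0.978.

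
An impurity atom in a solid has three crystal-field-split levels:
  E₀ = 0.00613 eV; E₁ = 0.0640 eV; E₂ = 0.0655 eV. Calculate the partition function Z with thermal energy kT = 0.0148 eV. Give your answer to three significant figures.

Eᵢ/kT = 0.41419, 4.3243, 4.4257.
Z = Σ e^(−Eᵢ/kT) = e^(−0.41419) + e^(−4.3243) + e^(−4.4257) = 0.66088 + 0.013243 + 0.011966 = 0.68609.

Z = 0.686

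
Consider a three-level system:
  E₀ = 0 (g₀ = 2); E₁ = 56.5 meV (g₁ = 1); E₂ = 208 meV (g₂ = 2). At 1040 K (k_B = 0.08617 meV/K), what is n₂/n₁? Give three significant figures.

0.369

k_BT = 0.08617 × 1040 K = 89.617 meV.
n₂/n₁ = (g₂/g₁) exp[−(E₂−E₁)/kT] = (2/1) × exp(−(151.5 meV)/(89.617 meV)) = (2/1) × exp(-1.6905) = 0.369.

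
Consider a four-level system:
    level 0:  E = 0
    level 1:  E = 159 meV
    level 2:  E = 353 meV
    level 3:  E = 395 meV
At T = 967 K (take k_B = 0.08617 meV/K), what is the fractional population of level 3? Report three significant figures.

0.00746

k_BT = 0.08617 × 967 K = 83.326 meV.
Eᵢ/kT = 0, 1.9082, 4.2364, 4.7404.
Z = Σ e^(−Eᵢ/kT) = e^(−0) + e^(−1.9082) + e^(−4.2364) + e^(−4.7404) = 1.0000 + 0.14835 + 0.014460 + 0.0087352 = 1.1715.
P₃ = e^(−E₃/kT) / Z = 0.0087352/1.1715 = 0.00746.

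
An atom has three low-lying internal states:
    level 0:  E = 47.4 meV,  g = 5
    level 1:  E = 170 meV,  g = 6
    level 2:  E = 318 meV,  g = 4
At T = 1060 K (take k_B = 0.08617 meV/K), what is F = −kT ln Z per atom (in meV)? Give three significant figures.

-127 meV

k_BT = 0.08617 × 1060 K = 91.340 meV.
Eᵢ/kT = 0.51894, 1.8612, 3.4815.
Z = Σ gᵢe^(−Eᵢ/kT) = 5·e^(−0.51894) + 6·e^(−1.8612) + 4·e^(−3.4815) = 2.9758 + 0.93292 + 0.12304 = 4.0318.
F = −kT ln Z = −91.340 × ln(4.0318) = −91.340 × 1.3942 = -127 meV.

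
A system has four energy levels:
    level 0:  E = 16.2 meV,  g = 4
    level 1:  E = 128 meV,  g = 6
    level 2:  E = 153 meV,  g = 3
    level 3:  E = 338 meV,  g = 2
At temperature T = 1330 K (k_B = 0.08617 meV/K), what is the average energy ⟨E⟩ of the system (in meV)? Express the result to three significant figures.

k_BT = 0.08617 × 1330 K = 114.61 meV.
Eᵢ/kT = 0.14135, 1.1168, 1.3350, 2.9491.
Z = Σ gᵢe^(−Eᵢ/kT) = 4·e^(−0.14135) + 6·e^(−1.1168) + 3·e^(−1.3350) + 2·e^(−2.9491) = 3.4727 + 1.9640 + 0.78947 + 0.10477 = 6.3309.
⟨E⟩ = Σ Eᵢ gᵢe^(−Eᵢ/kT) / Z = (16.2·3.4727 + 128·1.9640 + 153·0.78947 + 338·0.10477) / 6.3309 = 73.3 meV.

73.3 meV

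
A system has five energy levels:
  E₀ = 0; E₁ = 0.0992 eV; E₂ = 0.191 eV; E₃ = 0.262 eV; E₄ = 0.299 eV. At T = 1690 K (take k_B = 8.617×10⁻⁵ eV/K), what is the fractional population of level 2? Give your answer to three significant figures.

0.130

k_BT = 8.617×10⁻⁵ × 1690 K = 0.14563 eV.
Eᵢ/kT = 0, 0.68118, 1.3115, 1.7991, 2.0531.
Z = Σ e^(−Eᵢ/kT) = e^(−0) + e^(−0.68118) + e^(−1.3115) + e^(−1.7991) + e^(−2.0531) = 1.0000 + 0.50602 + 0.26942 + 0.16545 + 0.12834 = 2.0692.
P₂ = e^(−E₂/kT) / Z = 0.26942/2.0692 = 0.130.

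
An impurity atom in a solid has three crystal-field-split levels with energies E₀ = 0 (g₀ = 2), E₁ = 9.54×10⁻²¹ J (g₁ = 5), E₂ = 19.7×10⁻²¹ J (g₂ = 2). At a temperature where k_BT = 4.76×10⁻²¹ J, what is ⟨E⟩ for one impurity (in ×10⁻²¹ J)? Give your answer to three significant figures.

Eᵢ/kT = 0, 2.0042, 4.1387.
Z = Σ gᵢe^(−Eᵢ/kT) = 2·e^(−0) + 5·e^(−2.0042) + 2·e^(−4.1387) = 2.0000 + 0.67384 + 0.031887 = 2.7057.
⟨E⟩ = Σ Eᵢ gᵢe^(−Eᵢ/kT) / Z = (0·2.0000 + 9.54·0.67384 + 19.7·0.031887) / 2.7057 = 2.61 ×10⁻²¹ J.

2.61 ×10⁻²¹ J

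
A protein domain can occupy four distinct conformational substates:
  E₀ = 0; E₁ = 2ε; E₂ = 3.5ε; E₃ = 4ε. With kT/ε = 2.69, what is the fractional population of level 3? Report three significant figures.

0.115

Eᵢ/kT = 0, 0.74349, 1.3011, 1.4870.
Z = Σ e^(−Eᵢ/kT) = e^(−0) + e^(−0.74349) + e^(−1.3011) + e^(−1.4870) = 1.0000 + 0.47545 + 0.27223 + 0.22605 = 1.9737.
P₃ = e^(−E₃/kT) / Z = 0.22605/1.9737 = 0.115.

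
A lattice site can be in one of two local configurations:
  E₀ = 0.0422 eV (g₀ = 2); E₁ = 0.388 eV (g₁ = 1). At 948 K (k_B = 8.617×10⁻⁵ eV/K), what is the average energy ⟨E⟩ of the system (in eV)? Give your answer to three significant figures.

0.0447 eV

k_BT = 8.617×10⁻⁵ × 948 K = 0.081689 eV.
Eᵢ/kT = 0.51659, 4.7497.
Z = Σ gᵢe^(−Eᵢ/kT) = 2·e^(−0.51659) + 1·e^(−4.7497) = 1.1931 + 0.0086543 = 1.2018.
⟨E⟩ = Σ Eᵢ gᵢe^(−Eᵢ/kT) / Z = (0.0422·1.1931 + 0.388·0.0086543) / 1.2018 = 0.0447 eV.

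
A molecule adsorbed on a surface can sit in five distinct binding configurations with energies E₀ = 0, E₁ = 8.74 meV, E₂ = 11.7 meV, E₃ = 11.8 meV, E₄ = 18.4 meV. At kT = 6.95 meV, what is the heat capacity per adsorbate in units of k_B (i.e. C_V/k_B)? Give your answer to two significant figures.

0.70

Eᵢ/kT = 0, 1.258, 1.683, 1.698, 2.647.
Z = Σ e^(−Eᵢ/kT) = e^(−0) + e^(−1.258) + e^(−1.683) + e^(−1.698) + e^(−2.647) = 1.000 + 0.2842 + 0.1858 + 0.1830 + 0.07086 = 1.724.
⟨E⟩ = 4.711 meV, ⟨E²⟩ = 56.04 meV².
C_V/k_B = (⟨E²⟩ − ⟨E⟩²)/(kT)² = (56.04 − 22.19)/48.30 = 0.70.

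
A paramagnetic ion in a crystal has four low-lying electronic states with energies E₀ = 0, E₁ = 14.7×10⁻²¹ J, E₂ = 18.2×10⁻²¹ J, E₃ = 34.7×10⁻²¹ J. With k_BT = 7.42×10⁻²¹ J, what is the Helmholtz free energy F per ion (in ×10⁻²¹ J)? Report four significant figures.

Eᵢ/kT = 0, 1.98113, 2.45283, 4.67655.
Z = Σ e^(−Eᵢ/kT) = e^(−0) + e^(−1.98113) + e^(−2.45283) + e^(−4.67655) = 1.00000 + 0.137913 + 0.0860497 + 0.00931108 = 1.23327.
F = −kT ln Z = −7.42 × ln(1.23327) = −7.42 × 0.209669 = -1.556 ×10⁻²¹ J.

-1.556 ×10⁻²¹ J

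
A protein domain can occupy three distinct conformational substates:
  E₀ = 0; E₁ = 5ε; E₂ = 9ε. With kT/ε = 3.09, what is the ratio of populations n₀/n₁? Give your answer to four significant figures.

5.044

n₀/n₁ = exp[−(E₀−E₁)/kT] = exp(−(-5ε)/(3.09ε)) = exp(1.61812) = 5.044.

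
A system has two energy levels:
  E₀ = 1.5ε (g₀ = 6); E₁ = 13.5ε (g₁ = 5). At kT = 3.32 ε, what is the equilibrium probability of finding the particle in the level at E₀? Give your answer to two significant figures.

Eᵢ/kT = 0.4518, 4.066.
Z = Σ gᵢe^(−Eᵢ/kT) = 6·e^(−0.4518) + 5·e^(−4.066) = 3.819 + 0.08573 = 3.905.
P₀ = g₀ e^(−E₀/kT) / Z = 3.819/3.905 = 0.98.

0.98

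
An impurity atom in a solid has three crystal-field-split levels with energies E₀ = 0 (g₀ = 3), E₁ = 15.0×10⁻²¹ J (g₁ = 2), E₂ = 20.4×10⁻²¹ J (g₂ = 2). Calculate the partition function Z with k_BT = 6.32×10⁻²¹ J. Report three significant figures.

Eᵢ/kT = 0, 2.3734, 3.2278.
Z = Σ gᵢe^(−Eᵢ/kT) = 3·e^(−0) + 2·e^(−2.3734) + 2·e^(−3.2278) = 3.0000 + 0.18633 + 0.079289 = 3.2656.

Z = 3.27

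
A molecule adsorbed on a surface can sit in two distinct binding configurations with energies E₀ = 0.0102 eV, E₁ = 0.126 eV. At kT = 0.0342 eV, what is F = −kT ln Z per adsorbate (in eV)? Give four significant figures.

0.009062 eV

Eᵢ/kT = 0.298246, 3.68421.
Z = Σ e^(−Eᵢ/kT) = e^(−0.298246) + e^(−3.68421) = 0.742119 + 0.0251170 = 0.767236.
F = −kT ln Z = −0.0342 × ln(0.767236) = −0.0342 × -0.264961 = 0.009062 eV.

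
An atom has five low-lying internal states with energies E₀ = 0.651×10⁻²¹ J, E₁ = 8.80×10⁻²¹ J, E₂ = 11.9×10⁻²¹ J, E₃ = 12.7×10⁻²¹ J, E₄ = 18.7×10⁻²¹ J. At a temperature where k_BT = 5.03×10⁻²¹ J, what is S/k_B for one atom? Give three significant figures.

0.969

Eᵢ/kT = 0.12942, 1.7495, 2.3658, 2.5249, 3.7177.
Z = Σ e^(−Eᵢ/kT) = e^(−0.12942) + e^(−1.7495) + e^(−2.3658) + e^(−2.5249) + e^(−3.7177) = 0.87860 + 0.17386 + 0.093874 + 0.080066 + 0.024290 = 1.2507.
⟨E⟩ = Σ EᵢPᵢ = 3.7500 ×10⁻²¹ J.
S/k_B = ln Z + ⟨E⟩/kT = ln(1.2507) + 3.7500/5.03 = 0.22370 + 0.74553 = 0.969.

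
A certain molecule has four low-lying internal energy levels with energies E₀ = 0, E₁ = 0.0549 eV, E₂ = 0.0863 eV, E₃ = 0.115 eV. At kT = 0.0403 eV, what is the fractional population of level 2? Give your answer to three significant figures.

Eᵢ/kT = 0, 1.3623, 2.1414, 2.8536.
Z = Σ e^(−Eᵢ/kT) = e^(−0) + e^(−1.3623) + e^(−2.1414) + e^(−2.8536) = 1.0000 + 0.25607 + 0.11749 + 0.057636 = 1.4312.
P₂ = e^(−E₂/kT) / Z = 0.11749/1.4312 = 0.0821.

0.0821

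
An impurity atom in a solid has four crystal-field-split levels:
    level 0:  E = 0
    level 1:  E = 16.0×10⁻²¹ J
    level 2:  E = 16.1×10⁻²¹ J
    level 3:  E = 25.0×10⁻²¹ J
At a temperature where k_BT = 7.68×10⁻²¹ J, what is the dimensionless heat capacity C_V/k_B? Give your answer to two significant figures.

Eᵢ/kT = 0, 2.083, 2.096, 3.255.
Z = Σ e^(−Eᵢ/kT) = e^(−0) + e^(−2.083) + e^(−2.096) + e^(−3.255) = 1.000 + 0.1246 + 0.1229 + 0.03858 = 1.286.
⟨E⟩ = 3.839, ⟨E²⟩ = 68.33.
C_V/k_B = (⟨E²⟩ − ⟨E⟩²)/(kT)² = (68.33 − 14.74)/58.98 = 0.91.

0.91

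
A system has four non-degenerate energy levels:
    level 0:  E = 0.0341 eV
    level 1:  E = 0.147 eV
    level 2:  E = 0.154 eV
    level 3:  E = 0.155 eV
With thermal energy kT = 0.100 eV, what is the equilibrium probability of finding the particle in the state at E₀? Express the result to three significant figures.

0.520

Eᵢ/kT = 0.34100, 1.4700, 1.5400, 1.5500.
Z = Σ e^(−Eᵢ/kT) = e^(−0.34100) + e^(−1.4700) + e^(−1.5400) + e^(−1.5500) = 0.71106 + 0.22993 + 0.21438 + 0.21225 = 1.3676.
P₀ = e^(−E₀/kT) / Z = 0.71106/1.3676 = 0.520.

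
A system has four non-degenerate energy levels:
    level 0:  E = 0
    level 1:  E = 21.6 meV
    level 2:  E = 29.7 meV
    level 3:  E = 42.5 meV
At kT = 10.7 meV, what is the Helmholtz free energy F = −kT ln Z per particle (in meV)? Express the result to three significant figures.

-2.07 meV

Eᵢ/kT = 0, 2.0187, 2.7757, 3.9720.
Z = Σ e^(−Eᵢ/kT) = e^(−0) + e^(−2.0187) + e^(−2.7757) + e^(−3.9720) = 1.0000 + 0.13283 + 0.062306 + 0.018836 = 1.2140.
F = −kT ln Z = −10.7 × ln(1.2140) = −10.7 × 0.19392 = -2.07 meV.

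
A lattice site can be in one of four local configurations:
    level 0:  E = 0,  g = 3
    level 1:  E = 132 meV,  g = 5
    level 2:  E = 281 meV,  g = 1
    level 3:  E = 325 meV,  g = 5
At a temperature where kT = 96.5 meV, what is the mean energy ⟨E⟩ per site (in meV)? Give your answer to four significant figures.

53.19 meV

Eᵢ/kT = 0, 1.36788, 2.91192, 3.36788.
Z = Σ gᵢe^(−Eᵢ/kT) = 3·e^(−0) + 5·e^(−1.36788) + 1·e^(−2.91192) + 5·e^(−3.36788) = 3.00000 + 1.27323 + 0.0543712 + 0.172313 = 4.49991.
⟨E⟩ = Σ Eᵢ gᵢe^(−Eᵢ/kT) / Z = (0·3.00000 + 132·1.27323 + 281·0.0543712 + 325·0.172313) / 4.49991 = 53.19 meV.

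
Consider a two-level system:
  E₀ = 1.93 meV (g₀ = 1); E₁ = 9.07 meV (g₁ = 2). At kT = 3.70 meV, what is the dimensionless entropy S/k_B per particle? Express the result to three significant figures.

0.689

Eᵢ/kT = 0.52162, 2.4514.
Z = Σ gᵢe^(−Eᵢ/kT) = 1·e^(−0.52162) + 2·e^(−2.4514) = 0.59356 + 0.17235 = 0.76591.
⟨E⟩ = Σ EᵢPᵢ = 3.5367 meV.
S/k_B = ln Z + ⟨E⟩/kT = ln(0.76591) + 3.5367/3.70 = -0.26669 + 0.95586 = 0.689.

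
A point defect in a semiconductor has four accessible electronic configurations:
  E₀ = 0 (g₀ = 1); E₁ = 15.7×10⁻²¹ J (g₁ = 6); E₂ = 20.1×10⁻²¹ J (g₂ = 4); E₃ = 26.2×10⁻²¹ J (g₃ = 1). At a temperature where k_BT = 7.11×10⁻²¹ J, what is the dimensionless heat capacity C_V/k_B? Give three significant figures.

1.50

Eᵢ/kT = 0, 2.2082, 2.8270, 3.6850.
Z = Σ gᵢe^(−Eᵢ/kT) = 1·e^(−0) + 6·e^(−2.2082) + 4·e^(−2.8270) + 1·e^(−3.6850) = 1.0000 + 0.65939 + 0.23676 + 0.025097 = 1.9212.
⟨E⟩ = 8.2078, ⟨E²⟩ = 143.36.
C_V/k_B = (⟨E²⟩ − ⟨E⟩²)/(kT)² = (143.36 − 67.368)/50.552 = 1.50.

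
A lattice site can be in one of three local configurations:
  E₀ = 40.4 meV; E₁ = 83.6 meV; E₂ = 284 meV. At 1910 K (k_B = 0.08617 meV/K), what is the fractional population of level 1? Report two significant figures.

0.39

k_BT = 0.08617 × 1910 K = 164.6 meV.
Eᵢ/kT = 0.2454, 0.5079, 1.725.
Z = Σ e^(−Eᵢ/kT) = e^(−0.2454) + e^(−0.5079) + e^(−1.725) = 0.7824 + 0.6018 + 0.1782 = 1.562.
P₁ = e^(−E₁/kT) / Z = 0.6018/1.562 = 0.39.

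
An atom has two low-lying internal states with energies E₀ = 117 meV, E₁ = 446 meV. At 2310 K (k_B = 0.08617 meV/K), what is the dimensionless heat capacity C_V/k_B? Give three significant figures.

0.369

k_BT = 0.08617 × 2310 K = 199.05 meV.
Eᵢ/kT = 0.58779, 2.2406.
Z = Σ e^(−Eᵢ/kT) = e^(−0.58779) + e^(−2.2406) = 0.55555 + 0.10639 = 0.66194.
⟨E⟩ = 169.88 meV, ⟨E²⟩ = 43460 meV².
C_V/k_B = (⟨E²⟩ − ⟨E⟩²)/(kT)² = (43460 − 28859)/39621 = 0.369.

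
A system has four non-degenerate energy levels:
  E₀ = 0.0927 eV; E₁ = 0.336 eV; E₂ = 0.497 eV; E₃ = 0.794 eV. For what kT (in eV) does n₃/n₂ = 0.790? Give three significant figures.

1.26 eV

n₃/n₂ = exp[−(E₃−E₂)/kT] = 0.790.
⇒ (E₃−E₂)/kT = ln(1/0.790) = ln(1.2658) = 0.23570.
kT = 0.297 eV / 0.23570 = 1.26 eV.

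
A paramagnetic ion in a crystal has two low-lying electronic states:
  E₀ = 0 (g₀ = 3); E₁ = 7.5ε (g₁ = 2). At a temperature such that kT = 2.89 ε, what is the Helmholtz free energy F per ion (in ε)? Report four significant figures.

Eᵢ/kT = 0, 2.59516.
Z = Σ gᵢe^(−Eᵢ/kT) = 3·e^(−0) + 2·e^(−2.59516) = 3.00000 + 0.149268 = 3.14927.
F = −kT ln Z = −2.89 × ln(3.14927) = −2.89 × 1.14717 = -3.315 ε.

-3.315 ε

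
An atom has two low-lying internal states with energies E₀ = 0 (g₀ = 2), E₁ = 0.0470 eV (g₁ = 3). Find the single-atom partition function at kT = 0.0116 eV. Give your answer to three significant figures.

Z = 2.05

Eᵢ/kT = 0, 4.0517.
Z = Σ gᵢe^(−Eᵢ/kT) = 2·e^(−0) + 3·e^(−4.0517) = 2.0000 + 0.052178 = 2.0522.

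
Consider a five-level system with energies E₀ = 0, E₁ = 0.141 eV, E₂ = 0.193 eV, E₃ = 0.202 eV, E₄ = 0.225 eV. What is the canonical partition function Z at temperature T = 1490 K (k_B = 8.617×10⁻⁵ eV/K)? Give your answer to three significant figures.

Z = 1.94

k_BT = 8.617×10⁻⁵ × 1490 K = 0.12839 eV.
Eᵢ/kT = 0, 1.0982, 1.5032, 1.5733, 1.7525.
Z = Σ e^(−Eᵢ/kT) = e^(−0) + e^(−1.0982) + e^(−1.5032) + e^(−1.5733) + e^(−1.7525) = 1.0000 + 0.33347 + 0.22242 + 0.20736 + 0.17334 = 1.9366.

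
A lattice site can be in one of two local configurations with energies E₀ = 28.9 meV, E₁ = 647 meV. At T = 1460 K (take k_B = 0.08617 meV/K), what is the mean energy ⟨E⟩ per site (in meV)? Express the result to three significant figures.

k_BT = 0.08617 × 1460 K = 125.81 meV.
Eᵢ/kT = 0.22971, 5.1427.
Z = Σ e^(−Eᵢ/kT) = e^(−0.22971) + e^(−5.1427) = 0.79476 + 0.0058419 = 0.80060.
⟨E⟩ = Σ Eᵢ e^(−Eᵢ/kT) / Z = (28.9·0.79476 + 647·0.0058419) / 0.80060 = 33.4 meV.

33.4 meV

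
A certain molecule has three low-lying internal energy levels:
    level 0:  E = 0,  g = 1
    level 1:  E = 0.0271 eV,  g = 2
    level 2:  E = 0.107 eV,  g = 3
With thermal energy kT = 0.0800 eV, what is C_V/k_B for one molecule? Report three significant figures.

0.261

Eᵢ/kT = 0, 0.33875, 1.3375.
Z = Σ gᵢe^(−Eᵢ/kT) = 1·e^(−0) + 2·e^(−0.33875) + 3·e^(−1.3375) = 1.0000 + 1.4253 + 0.78750 = 3.2128.
⟨E⟩ = 0.038250 eV, ⟨E²⟩ = 0.0031321 eV².
C_V/k_B = (⟨E²⟩ − ⟨E⟩²)/(kT)² = (0.0031321 − 0.0014631)/0.0064000 = 0.261.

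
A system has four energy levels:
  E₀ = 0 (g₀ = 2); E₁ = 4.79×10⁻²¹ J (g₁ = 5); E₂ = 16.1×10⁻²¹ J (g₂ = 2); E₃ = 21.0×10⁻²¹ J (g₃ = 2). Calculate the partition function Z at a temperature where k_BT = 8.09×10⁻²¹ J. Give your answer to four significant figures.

Eᵢ/kT = 0, 0.592089, 1.99011, 2.59580.
Z = Σ gᵢe^(−Eᵢ/kT) = 2·e^(−0) + 5·e^(−0.592089) + 2·e^(−1.99011) + 2·e^(−2.59580) = 2.00000 + 2.76585 + 0.273361 + 0.149172 = 5.18838.

Z = 5.188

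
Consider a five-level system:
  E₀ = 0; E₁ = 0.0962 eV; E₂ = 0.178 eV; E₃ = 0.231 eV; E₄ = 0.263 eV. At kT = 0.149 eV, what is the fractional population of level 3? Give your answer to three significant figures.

Eᵢ/kT = 0, 0.64564, 1.1946, 1.5503, 1.7651.
Z = Σ e^(−Eᵢ/kT) = e^(−0) + e^(−0.64564) + e^(−1.1946) + e^(−1.5503) + e^(−1.7651) = 1.0000 + 0.52433 + 0.30283 + 0.21218 + 0.17117 = 2.2105.
P₃ = e^(−E₃/kT) / Z = 0.21218/2.2105 = 0.0960.

0.0960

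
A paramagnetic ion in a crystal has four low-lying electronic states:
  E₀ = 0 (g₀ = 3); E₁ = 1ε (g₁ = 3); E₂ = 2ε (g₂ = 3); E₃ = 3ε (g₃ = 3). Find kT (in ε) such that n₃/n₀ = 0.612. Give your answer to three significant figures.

n₃/n₀ = (g₃/g₀) exp[−(E₃−E₀)/kT] = 0.612.
⇒ (E₃−E₀)/kT = ln((3/3)/0.612) = ln(1.6340) = 0.49103.
kT = 3ε / 0.49103 = 6.11 ε.

6.11 ε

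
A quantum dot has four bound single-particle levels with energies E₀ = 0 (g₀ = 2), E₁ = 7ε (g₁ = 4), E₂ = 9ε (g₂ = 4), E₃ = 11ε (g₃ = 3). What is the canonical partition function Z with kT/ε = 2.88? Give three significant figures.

Eᵢ/kT = 0, 2.4306, 3.1250, 3.8194.
Z = Σ gᵢe^(−Eᵢ/kT) = 2·e^(−0) + 4·e^(−2.4306) + 4·e^(−3.1250) + 3·e^(−3.8194) = 2.0000 + 0.35194 + 0.17575 + 0.065823 = 2.5935.

Z = 2.59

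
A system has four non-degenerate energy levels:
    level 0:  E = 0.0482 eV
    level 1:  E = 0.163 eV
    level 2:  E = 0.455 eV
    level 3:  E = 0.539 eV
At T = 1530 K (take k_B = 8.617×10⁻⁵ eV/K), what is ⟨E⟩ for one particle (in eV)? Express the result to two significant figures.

0.10 eV

k_BT = 8.617×10⁻⁵ × 1530 K = 0.1318 eV.
Eᵢ/kT = 0.3657, 1.237, 3.452, 4.090.
Z = Σ e^(−Eᵢ/kT) = e^(−0.3657) + e^(−1.237) + e^(−3.452) + e^(−4.090) = 0.6937 + 0.2903 + 0.03168 + 0.01674 = 1.032.
⟨E⟩ = Σ Eᵢ e^(−Eᵢ/kT) / Z = (0.0482·0.6937 + 0.163·0.2903 + 0.455·0.03168 + 0.539·0.01674) / 1.032 = 0.10 eV.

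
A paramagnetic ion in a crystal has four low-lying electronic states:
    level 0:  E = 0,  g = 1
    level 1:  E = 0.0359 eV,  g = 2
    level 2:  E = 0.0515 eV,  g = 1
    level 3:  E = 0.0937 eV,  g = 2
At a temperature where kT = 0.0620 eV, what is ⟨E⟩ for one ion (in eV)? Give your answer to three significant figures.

0.0347 eV

Eᵢ/kT = 0, 0.57903, 0.83065, 1.5113.
Z = Σ gᵢe^(−Eᵢ/kT) = 1·e^(−0) + 2·e^(−0.57903) + 1·e^(−0.83065) + 2·e^(−1.5113) = 1.0000 + 1.1209 + 0.43577 + 0.44125 = 2.9979.
⟨E⟩ = Σ Eᵢ gᵢe^(−Eᵢ/kT) / Z = (0·1.0000 + 0.0359·1.1209 + 0.0515·0.43577 + 0.0937·0.44125) / 2.9979 = 0.0347 eV.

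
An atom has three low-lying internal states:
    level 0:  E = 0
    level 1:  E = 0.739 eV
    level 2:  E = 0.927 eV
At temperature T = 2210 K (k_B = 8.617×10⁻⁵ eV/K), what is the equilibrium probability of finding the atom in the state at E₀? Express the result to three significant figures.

0.972

k_BT = 8.617×10⁻⁵ × 2210 K = 0.19044 eV.
Eᵢ/kT = 0, 3.8805, 4.8677.
Z = Σ e^(−Eᵢ/kT) = e^(−0) + e^(−3.8805) + e^(−4.8677) = 1.0000 + 0.020641 + 0.0076910 = 1.0283.
P₀ = e^(−E₀/kT) / Z = 1.0000/1.0283 = 0.972.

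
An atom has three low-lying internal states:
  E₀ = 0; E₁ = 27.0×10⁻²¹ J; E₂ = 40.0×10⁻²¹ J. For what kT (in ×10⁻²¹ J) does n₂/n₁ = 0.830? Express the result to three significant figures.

n₂/n₁ = exp[−(E₂−E₁)/kT] = 0.830.
⇒ (E₂−E₁)/kT = ln(1/0.830) = ln(1.2048) = 0.18631.
kT = 13.0 ×10⁻²¹ J / 0.18631 = 69.8 ×10⁻²¹ J.

69.8 ×10⁻²¹ J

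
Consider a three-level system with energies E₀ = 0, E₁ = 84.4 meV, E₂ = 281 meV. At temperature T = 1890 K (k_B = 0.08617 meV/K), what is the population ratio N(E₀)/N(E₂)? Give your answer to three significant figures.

5.61

k_BT = 0.08617 × 1890 K = 162.86 meV.
n₀/n₂ = exp[−(E₀−E₂)/kT] = exp(−(-281 meV)/(162.86 meV)) = exp(1.7254) = 5.61.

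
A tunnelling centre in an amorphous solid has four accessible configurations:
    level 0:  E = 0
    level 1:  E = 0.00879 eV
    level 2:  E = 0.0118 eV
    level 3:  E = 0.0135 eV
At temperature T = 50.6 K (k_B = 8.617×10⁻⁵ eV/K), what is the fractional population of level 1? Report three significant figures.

k_BT = 8.617×10⁻⁵ × 50.6 K = 0.0043602 eV.
Eᵢ/kT = 0, 2.0160, 2.7063, 3.0962.
Z = Σ e^(−Eᵢ/kT) = e^(−0) + e^(−2.0160) + e^(−2.7063) + e^(−3.0962) = 1.0000 + 0.13319 + 0.066783 + 0.045221 = 1.2452.
P₁ = e^(−E₁/kT) / Z = 0.13319/1.2452 = 0.107.

0.107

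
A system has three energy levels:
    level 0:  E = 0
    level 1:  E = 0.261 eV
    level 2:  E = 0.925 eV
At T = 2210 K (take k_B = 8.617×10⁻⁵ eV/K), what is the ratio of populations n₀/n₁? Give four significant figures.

3.937

k_BT = 8.617×10⁻⁵ × 2210 K = 0.190436 eV.
n₀/n₁ = exp[−(E₀−E₁)/kT] = exp(−(-0.261 eV)/(0.190436 eV)) = exp(1.37054) = 3.937.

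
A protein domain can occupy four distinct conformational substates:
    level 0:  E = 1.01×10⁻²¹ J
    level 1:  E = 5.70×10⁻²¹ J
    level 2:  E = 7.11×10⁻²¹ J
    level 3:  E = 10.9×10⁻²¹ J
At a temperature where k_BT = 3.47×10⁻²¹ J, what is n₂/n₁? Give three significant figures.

0.666

n₂/n₁ = exp[−(E₂−E₁)/kT] = exp(−(1.41 ×10⁻²¹ J)/(3.47 ×10⁻²¹ J)) = exp(-0.40634) = 0.666.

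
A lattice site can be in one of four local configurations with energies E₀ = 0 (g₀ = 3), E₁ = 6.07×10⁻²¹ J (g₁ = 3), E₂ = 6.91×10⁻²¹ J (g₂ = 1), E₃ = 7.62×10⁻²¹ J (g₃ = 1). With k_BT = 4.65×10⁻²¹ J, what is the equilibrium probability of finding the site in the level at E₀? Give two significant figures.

Eᵢ/kT = 0, 1.305, 1.486, 1.639.
Z = Σ gᵢe^(−Eᵢ/kT) = 3·e^(−0) + 3·e^(−1.305) + 1·e^(−1.486) + 1·e^(−1.639) = 3.000 + 0.8135 + 0.2263 + 0.1942 = 4.234.
P₀ = g₀ e^(−E₀/kT) / Z = 3.000/4.234 = 0.71.

0.71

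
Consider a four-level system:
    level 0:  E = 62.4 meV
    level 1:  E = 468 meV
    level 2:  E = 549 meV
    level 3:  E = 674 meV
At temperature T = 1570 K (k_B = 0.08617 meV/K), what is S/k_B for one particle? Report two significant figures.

k_BT = 0.08617 × 1570 K = 135.3 meV.
Eᵢ/kT = 0.4612, 3.459, 4.058, 4.982.
Z = Σ e^(−Eᵢ/kT) = e^(−0.4612) + e^(−3.459) + e^(−4.058) + e^(−4.982) = 0.6305 + 0.03146 + 0.01728 + 0.006860 = 0.6861.
⟨E⟩ = Σ EᵢPᵢ = 99.37 meV.
S/k_B = ln Z + ⟨E⟩/kT = ln(0.6861) + 99.37/135.3 = -0.3767 + 0.7344 = 0.36.

0.36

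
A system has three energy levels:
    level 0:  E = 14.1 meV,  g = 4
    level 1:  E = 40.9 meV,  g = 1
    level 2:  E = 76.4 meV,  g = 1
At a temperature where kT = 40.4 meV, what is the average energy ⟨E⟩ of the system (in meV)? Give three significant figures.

19.8 meV

Eᵢ/kT = 0.34901, 1.0124, 1.8911.
Z = Σ gᵢe^(−Eᵢ/kT) = 4·e^(−0.34901) + 1·e^(−1.0124) + 1·e^(−1.8911) = 2.8215 + 0.36335 + 0.15091 = 3.3358.
⟨E⟩ = Σ Eᵢ gᵢe^(−Eᵢ/kT) / Z = (14.1·2.8215 + 40.9·0.36335 + 76.4·0.15091) / 3.3358 = 19.8 meV.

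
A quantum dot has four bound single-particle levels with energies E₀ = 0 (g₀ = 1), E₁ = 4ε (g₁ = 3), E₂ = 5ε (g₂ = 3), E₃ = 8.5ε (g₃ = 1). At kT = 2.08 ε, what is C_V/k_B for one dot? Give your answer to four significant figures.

1.189

Eᵢ/kT = 0, 1.92308, 2.40385, 4.08654.
Z = Σ gᵢe^(−Eᵢ/kT) = 1·e^(−0) + 3·e^(−1.92308) + 3·e^(−2.40385) + 1·e^(−4.08654) = 1.00000 + 0.438468 + 0.271108 + 0.0167973 = 1.72637.
⟨E⟩ = 1.88383 ε, ⟨E²⟩ = 8.69269 ε².
C_V/k_B = (⟨E²⟩ − ⟨E⟩²)/(kT)² = (8.69269 − 3.54882)/4.32640 = 1.189.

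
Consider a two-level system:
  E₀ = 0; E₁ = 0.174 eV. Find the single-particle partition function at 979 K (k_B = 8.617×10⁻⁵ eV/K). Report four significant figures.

Z = 1.127

k_BT = 8.617×10⁻⁵ × 979 K = 0.0843604 eV.
Eᵢ/kT = 0, 2.06258.
Z = Σ e^(−Eᵢ/kT) = e^(−0) + e^(−2.06258) = 1.00000 + 0.127126 = 1.12713.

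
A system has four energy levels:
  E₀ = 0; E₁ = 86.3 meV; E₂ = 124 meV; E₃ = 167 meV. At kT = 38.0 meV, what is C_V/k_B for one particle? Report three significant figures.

0.893

Eᵢ/kT = 0, 2.2711, 3.2632, 4.3947.
Z = Σ e^(−Eᵢ/kT) = e^(−0) + e^(−2.2711) + e^(−3.2632) + e^(−4.3947) = 1.0000 + 0.10320 + 0.038266 + 0.012343 = 1.1538.
⟨E⟩ = 13.618 meV, ⟨E²⟩ = 1474.4 meV².
C_V/k_B = (⟨E²⟩ − ⟨E⟩²)/(kT)² = (1474.4 − 185.45)/1444.0 = 0.893.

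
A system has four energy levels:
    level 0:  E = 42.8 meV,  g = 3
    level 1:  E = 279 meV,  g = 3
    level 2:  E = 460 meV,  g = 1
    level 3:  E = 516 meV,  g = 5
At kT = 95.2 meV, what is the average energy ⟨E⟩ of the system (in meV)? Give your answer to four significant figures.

Eᵢ/kT = 0.449580, 2.93067, 4.83193, 5.42017.
Z = Σ gᵢe^(−Eᵢ/kT) = 3·e^(−0.449580) + 3·e^(−2.93067) + 1·e^(−4.83193) + 5·e^(−5.42017) = 1.91369 + 0.160084 + 0.00797112 + 0.0221320 = 2.10388.
⟨E⟩ = Σ Eᵢ gᵢe^(−Eᵢ/kT) / Z = (42.8·1.91369 + 279·0.160084 + 460·0.00797112 + 516·0.0221320) / 2.10388 = 67.33 meV.

67.33 meV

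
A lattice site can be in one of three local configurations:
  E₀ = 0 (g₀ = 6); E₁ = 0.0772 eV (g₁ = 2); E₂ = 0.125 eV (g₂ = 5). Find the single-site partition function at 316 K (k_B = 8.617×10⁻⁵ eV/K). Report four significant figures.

Z = 6.168

k_BT = 8.617×10⁻⁵ × 316 K = 0.0272297 eV.
Eᵢ/kT = 0, 2.83514, 4.59058.
Z = Σ gᵢe^(−Eᵢ/kT) = 6·e^(−0) + 2·e^(−2.83514) + 5·e^(−4.59058) = 6.00000 + 0.117421 + 0.0507349 = 6.16816.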